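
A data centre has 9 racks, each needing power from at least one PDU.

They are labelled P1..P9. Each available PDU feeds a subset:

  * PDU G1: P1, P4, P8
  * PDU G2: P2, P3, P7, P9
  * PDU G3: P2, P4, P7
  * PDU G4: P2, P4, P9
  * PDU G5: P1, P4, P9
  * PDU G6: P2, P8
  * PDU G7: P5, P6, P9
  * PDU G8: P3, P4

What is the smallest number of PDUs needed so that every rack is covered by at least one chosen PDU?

G1 and G2 and G7 together: G1 ∪ G2 ∪ G7 = {P1, P2, P3, P4, P5, P6, P7, P8, P9} — every rack is covered.
Each PDU has at most 4 racks, and 2·4 = 8 < 9 — so at least 3 PDUs are needed, and 3 is optimal.

3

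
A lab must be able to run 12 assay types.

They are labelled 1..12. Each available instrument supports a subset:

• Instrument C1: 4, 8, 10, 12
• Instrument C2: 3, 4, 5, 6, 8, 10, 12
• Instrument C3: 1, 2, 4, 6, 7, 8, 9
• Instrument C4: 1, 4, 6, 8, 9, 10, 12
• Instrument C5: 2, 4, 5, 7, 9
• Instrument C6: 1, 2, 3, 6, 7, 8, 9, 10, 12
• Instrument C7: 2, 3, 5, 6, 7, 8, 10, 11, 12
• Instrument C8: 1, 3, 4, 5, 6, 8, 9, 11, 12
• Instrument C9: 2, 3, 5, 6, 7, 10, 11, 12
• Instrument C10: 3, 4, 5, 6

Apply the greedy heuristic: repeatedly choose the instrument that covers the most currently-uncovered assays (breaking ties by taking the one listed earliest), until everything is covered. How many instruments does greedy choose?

Greedy: pick C6 (covers 9 new) → pick C8 (covers 3 new). Total picks: 2.

2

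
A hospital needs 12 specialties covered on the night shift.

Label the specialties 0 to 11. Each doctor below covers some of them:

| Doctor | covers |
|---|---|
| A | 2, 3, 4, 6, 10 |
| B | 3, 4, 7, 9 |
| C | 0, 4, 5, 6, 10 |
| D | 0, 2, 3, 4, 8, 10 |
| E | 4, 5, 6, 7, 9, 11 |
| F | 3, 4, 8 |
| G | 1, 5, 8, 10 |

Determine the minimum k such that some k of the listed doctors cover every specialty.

Take {D, E, G}. Their union is {0, 1, 2, 3, 4, 5, 6, 7, 8, 9, 10, 11}, which is all 12 specialties.
Only G contains 1, so G is forced; the remaining 8 specialties need at least 2 more doctors (each remaining doctor adds at most 5) — so at least 3 doctors are needed, and 3 is optimal.

3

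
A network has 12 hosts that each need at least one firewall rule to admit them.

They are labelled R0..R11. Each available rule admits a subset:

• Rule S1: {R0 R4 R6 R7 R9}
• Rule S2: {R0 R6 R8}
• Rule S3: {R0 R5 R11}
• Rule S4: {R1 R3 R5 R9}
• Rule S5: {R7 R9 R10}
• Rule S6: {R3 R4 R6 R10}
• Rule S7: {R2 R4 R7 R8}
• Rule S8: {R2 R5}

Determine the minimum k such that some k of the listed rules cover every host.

4

S3 and S4 and S6 and S7 together: S3 ∪ S4 ∪ S6 ∪ S7 = {R0, R1, R2, R3, R4, R5, R6, R7, R8, R9, R10, R11} — every host is covered.
Only S3 contains R11, so S3 is forced; the remaining 9 hosts need at least 3 more rules (each remaining rule adds at most 4) — so at least 4 rules are needed, and 4 is optimal.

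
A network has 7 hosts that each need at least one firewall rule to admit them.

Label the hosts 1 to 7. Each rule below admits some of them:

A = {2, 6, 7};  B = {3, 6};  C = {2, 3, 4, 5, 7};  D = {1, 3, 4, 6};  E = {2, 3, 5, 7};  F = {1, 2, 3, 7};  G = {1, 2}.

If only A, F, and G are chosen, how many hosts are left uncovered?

Union of A, F, G = {1, 2, 3, 6, 7}.
Not covered: 4, 5 — 2 hosts.

2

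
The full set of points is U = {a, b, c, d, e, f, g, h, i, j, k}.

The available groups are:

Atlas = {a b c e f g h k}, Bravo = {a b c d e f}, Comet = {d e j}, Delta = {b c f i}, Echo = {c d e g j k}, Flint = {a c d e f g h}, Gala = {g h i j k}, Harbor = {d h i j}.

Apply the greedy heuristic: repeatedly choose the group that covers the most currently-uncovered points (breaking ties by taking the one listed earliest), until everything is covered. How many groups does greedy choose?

2

Greedy: pick Atlas (covers 8 new) → pick Harbor (covers 3 new). Total picks: 2.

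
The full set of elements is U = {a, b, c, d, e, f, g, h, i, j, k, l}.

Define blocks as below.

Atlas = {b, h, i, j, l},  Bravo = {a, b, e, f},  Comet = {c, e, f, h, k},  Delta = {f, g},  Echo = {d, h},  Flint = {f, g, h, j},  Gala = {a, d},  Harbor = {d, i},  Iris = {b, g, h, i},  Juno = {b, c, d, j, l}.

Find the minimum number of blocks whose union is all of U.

Atlas, Comet, Flint, and Gala cover everything between them: the union {a, b, c, d, e, f, g, h, i, j, k, l} is all of U.
No 3 of the 10 blocks cover everything (all 120 combinations miss at least one element), so 4 is optimal.

4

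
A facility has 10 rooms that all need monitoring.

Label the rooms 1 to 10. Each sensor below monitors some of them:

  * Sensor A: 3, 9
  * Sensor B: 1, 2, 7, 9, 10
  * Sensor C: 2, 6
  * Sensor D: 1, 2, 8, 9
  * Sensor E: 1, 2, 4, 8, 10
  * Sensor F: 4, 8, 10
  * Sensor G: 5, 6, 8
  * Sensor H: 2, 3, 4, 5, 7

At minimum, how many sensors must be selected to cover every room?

B and G and H together: B ∪ G ∪ H = {1, 2, 3, 4, 5, 6, 7, 8, 9, 10} — every room is covered.
No 2 of the 8 sensors cover everything (all 28 combinations miss at least one room), so 3 is optimal.

3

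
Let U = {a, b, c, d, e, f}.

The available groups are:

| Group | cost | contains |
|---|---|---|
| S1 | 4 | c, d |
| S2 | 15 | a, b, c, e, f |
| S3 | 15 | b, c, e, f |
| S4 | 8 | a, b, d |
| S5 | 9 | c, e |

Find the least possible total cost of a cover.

S1, S2 together cover every element (S1 ∪ S2 = {a, b, c, d, e, f}); total cost 4 + 15 = 19.
No covering selection has total cost below 19.

19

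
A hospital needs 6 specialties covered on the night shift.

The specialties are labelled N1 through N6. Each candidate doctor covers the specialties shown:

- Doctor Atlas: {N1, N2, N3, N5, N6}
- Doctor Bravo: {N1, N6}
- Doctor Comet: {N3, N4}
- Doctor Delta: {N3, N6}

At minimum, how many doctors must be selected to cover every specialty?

Atlas and Comet together: Atlas ∪ Comet = {N1, N2, N3, N4, N5, N6} — every specialty is covered.
No single doctor has all 6 specialties (the largest, Atlas, has 5), so 2 is optimal.

2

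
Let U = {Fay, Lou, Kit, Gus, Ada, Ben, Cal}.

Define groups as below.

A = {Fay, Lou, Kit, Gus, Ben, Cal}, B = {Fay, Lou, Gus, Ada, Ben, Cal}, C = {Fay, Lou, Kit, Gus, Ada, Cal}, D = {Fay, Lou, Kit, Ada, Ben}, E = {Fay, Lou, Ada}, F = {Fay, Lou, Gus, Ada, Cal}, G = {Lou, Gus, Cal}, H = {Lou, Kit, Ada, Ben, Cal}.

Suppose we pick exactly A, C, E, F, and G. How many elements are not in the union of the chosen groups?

Union of A, C, E, F, G = {Fay, Lou, Kit, Gus, Ada, Ben, Cal} — that's every element, so 0 are uncovered.

0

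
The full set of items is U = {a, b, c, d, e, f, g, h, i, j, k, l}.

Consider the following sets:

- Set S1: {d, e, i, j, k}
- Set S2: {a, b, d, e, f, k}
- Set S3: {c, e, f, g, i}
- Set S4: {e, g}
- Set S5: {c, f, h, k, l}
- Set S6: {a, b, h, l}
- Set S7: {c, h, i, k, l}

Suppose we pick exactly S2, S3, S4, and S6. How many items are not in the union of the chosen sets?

Union of S2, S3, S4, S6 = {a, b, c, d, e, f, g, h, i, k, l}.
Not covered: j — 1 item.

1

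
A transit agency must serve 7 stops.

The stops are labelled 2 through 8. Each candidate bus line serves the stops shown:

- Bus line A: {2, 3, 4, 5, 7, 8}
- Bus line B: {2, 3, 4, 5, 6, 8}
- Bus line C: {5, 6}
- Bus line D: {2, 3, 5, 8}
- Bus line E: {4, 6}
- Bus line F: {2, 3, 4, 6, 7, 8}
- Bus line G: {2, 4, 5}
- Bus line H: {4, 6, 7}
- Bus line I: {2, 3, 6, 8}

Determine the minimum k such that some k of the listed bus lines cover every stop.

Take {A, B}. Their union is {2, 3, 4, 5, 6, 7, 8}, which is all 7 stops.
No single bus line has all 7 stops (the largest, A, has 6), so 2 is optimal.

2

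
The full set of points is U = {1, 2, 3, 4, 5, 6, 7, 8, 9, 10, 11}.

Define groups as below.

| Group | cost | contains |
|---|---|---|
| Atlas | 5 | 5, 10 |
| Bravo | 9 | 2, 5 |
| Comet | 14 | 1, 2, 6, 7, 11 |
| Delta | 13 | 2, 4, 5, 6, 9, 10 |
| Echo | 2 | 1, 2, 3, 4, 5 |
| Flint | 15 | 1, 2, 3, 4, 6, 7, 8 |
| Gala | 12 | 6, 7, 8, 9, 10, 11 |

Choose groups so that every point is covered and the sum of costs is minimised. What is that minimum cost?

Echo, Gala together cover every point (Echo ∪ Gala = {1, 2, 3, 4, 5, 6, 7, 8, 9, 10, 11}); total cost 2 + 12 = 14.
No covering selection has total cost below 14.

14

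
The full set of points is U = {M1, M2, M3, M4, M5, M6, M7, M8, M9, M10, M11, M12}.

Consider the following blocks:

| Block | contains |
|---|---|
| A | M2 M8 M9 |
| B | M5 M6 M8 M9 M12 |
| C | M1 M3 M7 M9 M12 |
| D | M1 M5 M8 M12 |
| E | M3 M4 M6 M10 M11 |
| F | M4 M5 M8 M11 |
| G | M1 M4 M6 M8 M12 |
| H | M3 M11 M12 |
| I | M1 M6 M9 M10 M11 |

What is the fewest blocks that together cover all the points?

4

Take {A, C, D, E}. Their union is {M1, M2, M3, M4, M5, M6, M7, M8, M9, M10, M11, M12}, which is all 12 points.
No 3 of the 9 blocks cover everything (all 84 combinations miss at least one point), so 4 is optimal.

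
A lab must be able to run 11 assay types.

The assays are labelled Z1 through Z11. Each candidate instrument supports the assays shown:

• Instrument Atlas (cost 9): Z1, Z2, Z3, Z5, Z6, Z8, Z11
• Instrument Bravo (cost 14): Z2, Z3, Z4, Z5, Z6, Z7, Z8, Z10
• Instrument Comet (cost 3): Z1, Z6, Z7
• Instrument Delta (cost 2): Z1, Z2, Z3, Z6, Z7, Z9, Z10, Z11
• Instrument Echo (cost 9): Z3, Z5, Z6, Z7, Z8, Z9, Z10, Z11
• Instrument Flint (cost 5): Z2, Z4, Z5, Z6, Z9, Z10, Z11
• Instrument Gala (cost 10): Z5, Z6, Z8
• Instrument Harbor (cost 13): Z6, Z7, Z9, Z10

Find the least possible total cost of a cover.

16

Atlas, Delta, Flint together cover every assay (Atlas ∪ Delta ∪ Flint = {Z1, Z2, Z3, Z4, Z5, Z6, Z7, Z8, Z9, Z10, Z11}); total cost 9 + 2 + 5 = 16.
No covering selection has total cost below 16.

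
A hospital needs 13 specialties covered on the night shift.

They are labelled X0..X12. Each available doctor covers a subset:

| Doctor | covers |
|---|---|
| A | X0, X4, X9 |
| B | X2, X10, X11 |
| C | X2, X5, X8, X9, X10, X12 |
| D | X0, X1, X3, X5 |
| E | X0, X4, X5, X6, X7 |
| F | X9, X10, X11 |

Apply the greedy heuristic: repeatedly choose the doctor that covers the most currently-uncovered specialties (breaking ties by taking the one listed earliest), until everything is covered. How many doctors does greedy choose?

4

Greedy: pick C (covers 6 new) → pick E (covers 4 new) → pick D (covers 2 new) → pick B (covers 1 new). Total picks: 4.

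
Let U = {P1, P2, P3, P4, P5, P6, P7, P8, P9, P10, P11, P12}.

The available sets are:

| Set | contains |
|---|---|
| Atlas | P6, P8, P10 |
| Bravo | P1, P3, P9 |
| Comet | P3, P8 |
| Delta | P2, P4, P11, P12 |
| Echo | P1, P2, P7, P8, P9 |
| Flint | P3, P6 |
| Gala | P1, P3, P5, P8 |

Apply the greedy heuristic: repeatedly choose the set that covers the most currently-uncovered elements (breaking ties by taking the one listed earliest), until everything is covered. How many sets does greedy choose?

Greedy: pick Echo (covers 5 new) → pick Delta (covers 3 new) → pick Atlas (covers 2 new) → pick Gala (covers 2 new). Total picks: 4.

4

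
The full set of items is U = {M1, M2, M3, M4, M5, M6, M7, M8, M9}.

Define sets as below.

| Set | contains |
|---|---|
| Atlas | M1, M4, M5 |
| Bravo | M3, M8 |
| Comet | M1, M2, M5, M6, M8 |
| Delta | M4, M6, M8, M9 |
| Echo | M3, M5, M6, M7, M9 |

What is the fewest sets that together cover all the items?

Atlas and Comet and Echo together: Atlas ∪ Comet ∪ Echo = {M1, M2, M3, M4, M5, M6, M7, M8, M9} — every item is covered.
Only Comet contains M2, so Comet is forced; the remaining 4 items need at least 2 more sets (each remaining set adds at most 3) — so at least 3 sets are needed, and 3 is optimal.

3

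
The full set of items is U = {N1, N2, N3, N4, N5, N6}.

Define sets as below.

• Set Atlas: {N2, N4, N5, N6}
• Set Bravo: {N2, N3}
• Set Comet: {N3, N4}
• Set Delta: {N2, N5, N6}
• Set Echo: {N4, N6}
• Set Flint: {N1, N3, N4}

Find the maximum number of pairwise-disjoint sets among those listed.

Bravo, Echo are pairwise disjoint (Bravo={N2,N3}; Echo={N4,N6}).
Every remaining set overlaps one of these, and no 3 of the listed sets are pairwise disjoint, so 2 is the maximum.

2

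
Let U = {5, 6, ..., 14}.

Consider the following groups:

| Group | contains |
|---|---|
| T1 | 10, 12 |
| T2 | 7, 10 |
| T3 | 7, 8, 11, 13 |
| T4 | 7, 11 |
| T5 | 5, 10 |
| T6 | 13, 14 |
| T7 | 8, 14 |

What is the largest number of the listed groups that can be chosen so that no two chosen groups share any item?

T4, T5, T6 are pairwise disjoint (T4={7,11}; T5={5,10}; T6={13,14}).
Every remaining group overlaps one of these, and no 4 of the listed groups are pairwise disjoint, so 3 is the maximum.

3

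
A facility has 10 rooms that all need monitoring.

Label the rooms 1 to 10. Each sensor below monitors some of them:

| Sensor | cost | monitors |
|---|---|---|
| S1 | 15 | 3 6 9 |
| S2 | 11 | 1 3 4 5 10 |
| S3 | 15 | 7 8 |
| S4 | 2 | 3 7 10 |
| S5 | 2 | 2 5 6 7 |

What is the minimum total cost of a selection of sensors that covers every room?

43

S1, S2, S3, S5 together cover every room (S1 ∪ S2 ∪ S3 ∪ S5 = {1, 2, 3, 4, 5, 6, 7, 8, 9, 10}); total cost 15 + 11 + 15 + 2 = 43.
The greedy pick S5, S4, S2, S1, S3 costs 45; no covering selection beats 43.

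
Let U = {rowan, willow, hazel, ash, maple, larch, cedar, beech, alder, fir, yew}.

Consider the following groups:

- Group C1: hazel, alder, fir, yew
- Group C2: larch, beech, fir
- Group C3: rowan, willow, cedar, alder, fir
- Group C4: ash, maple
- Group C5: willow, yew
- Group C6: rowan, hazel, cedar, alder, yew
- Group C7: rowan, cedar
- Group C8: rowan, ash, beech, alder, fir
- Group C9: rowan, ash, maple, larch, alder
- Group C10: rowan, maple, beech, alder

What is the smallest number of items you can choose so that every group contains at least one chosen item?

Take H = {rowan, ash, beech, yew}. Each listed group contains at least one of these, so H is a hitting set of size 4.
The groups C2, C4, C5, C7 are pairwise disjoint, so any hitting set needs a separate item for each — at least 4. Hence 4 is optimal.

4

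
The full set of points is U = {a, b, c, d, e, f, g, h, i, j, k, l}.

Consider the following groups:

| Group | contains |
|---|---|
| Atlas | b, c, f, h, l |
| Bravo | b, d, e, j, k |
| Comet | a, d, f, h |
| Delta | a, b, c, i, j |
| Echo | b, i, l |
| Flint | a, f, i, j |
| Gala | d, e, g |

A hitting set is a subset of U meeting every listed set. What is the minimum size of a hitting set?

3

T = {e, h, i} meets every group (each contains at least one member of T), and |T| = 3.
No choice of 2 points meets every group, so 3 is the minimum.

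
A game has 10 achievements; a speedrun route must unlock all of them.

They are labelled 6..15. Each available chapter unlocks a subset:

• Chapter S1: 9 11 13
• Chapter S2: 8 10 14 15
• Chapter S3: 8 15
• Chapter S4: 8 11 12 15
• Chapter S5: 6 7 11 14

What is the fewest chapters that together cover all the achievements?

Take {S1, S2, S4, S5}. Their union is {6, 7, 8, 9, 10, 11, 12, 13, 14, 15}, which is all 10 achievements.
No 3 of the 5 chapters cover everything (all 10 combinations miss at least one achievement), so 4 is optimal.

4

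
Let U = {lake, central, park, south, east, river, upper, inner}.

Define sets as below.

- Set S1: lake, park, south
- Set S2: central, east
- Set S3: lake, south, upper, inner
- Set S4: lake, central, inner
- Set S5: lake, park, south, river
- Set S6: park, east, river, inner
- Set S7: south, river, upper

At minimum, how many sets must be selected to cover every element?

3

S2 and S3 and S5 together: S2 ∪ S3 ∪ S5 = {lake, central, park, south, east, river, upper, inner} — every element is covered.
No 2 of the 7 sets cover everything (all 21 combinations miss at least one element), so 3 is optimal.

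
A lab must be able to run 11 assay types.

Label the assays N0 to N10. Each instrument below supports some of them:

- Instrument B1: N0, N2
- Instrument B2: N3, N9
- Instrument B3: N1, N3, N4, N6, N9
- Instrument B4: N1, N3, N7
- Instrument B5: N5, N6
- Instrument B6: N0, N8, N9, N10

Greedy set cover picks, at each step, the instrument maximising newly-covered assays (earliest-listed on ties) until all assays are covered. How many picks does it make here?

5

Greedy: pick B3 (covers 5 new) → pick B6 (covers 3 new) → pick B1 (covers 1 new) → pick B4 (covers 1 new) → pick B5 (covers 1 new). Total picks: 5.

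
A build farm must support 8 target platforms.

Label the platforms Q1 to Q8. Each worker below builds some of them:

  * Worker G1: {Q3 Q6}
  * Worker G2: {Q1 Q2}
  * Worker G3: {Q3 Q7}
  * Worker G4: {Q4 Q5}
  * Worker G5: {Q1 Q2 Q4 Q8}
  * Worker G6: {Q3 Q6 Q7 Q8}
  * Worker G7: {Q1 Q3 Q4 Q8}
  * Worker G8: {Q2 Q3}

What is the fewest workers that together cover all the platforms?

Take {G4, G5, G6}. Their union is {Q1, Q2, Q3, Q4, Q5, Q6, Q7, Q8}, which is all 8 platforms.
Only G4 contains Q5, so G4 is forced; the remaining 6 platforms need at least 2 more workers (each remaining worker adds at most 4) — so at least 3 workers are needed, and 3 is optimal.

3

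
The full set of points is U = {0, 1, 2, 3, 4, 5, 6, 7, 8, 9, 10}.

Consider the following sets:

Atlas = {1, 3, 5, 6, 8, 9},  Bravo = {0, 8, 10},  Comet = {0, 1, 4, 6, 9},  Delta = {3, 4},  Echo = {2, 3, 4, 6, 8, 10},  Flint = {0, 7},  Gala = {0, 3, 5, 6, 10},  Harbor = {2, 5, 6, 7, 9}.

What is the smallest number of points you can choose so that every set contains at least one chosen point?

H = {0, 4, 6} meets every set (each contains at least one member of H), and |H| = 3.
The sets Bravo, Delta, Harbor are pairwise disjoint, so any hitting set needs a separate point for each — at least 3. Hence 3 is optimal.

3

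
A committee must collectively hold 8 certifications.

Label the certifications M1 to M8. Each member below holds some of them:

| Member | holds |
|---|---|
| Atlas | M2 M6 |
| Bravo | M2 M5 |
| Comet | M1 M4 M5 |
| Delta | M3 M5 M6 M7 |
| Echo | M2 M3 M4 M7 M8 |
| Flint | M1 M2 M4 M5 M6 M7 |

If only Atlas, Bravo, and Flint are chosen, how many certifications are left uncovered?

Union of Atlas, Bravo, Flint = {M1, M2, M4, M5, M6, M7}.
Not covered: M3, M8 — 2 certifications.

2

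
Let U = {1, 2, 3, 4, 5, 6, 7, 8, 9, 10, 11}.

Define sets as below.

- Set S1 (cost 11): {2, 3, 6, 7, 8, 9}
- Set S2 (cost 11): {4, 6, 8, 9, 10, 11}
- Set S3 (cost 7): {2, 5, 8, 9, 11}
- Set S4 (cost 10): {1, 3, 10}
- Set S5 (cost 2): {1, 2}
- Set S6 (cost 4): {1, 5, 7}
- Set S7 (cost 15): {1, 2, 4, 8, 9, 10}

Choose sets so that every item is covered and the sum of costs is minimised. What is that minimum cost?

S1, S2, S6 together cover every item (S1 ∪ S2 ∪ S6 = {1, 2, 3, 4, 5, 6, 7, 8, 9, 10, 11}); total cost 11 + 11 + 4 = 26.
The greedy pick S5, S3, S1, S2 costs 31; no covering selection beats 26.

26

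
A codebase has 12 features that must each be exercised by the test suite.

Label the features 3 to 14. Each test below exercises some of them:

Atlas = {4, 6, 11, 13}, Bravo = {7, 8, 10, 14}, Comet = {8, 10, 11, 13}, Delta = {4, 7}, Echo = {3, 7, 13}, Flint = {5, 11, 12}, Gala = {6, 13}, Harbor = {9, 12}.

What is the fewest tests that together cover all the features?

Take {Atlas, Bravo, Echo, Flint, Harbor}. Their union is {3, 4, 5, 6, 7, 8, 9, 10, 11, 12, 13, 14}, which is all 12 features.
No 4 of the 8 tests cover everything (all 70 combinations miss at least one feature), so 5 is optimal.

5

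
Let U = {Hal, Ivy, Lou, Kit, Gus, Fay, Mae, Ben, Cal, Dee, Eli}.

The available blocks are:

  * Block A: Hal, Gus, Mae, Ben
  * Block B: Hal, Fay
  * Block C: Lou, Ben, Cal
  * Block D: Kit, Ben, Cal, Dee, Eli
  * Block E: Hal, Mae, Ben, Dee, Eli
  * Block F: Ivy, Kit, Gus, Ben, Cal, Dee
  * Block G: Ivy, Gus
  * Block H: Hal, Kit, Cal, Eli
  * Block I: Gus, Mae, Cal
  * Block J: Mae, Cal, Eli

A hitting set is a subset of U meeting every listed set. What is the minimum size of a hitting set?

3

The 3 points {Hal, Gus, Cal} hit every block.
The blocks B, D, G are pairwise disjoint, so any hitting set needs a separate point for each — at least 3. Hence 3 is optimal.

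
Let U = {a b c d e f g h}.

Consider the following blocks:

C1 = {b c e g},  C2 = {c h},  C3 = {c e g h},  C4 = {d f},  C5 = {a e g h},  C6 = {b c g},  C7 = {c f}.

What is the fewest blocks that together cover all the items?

3

C4, C5, and C6 cover everything between them: the union {a, b, c, d, e, f, g, h} is all of U.
Only C5 contains a, so C5 is forced; the remaining 4 items need at least 2 more blocks (each remaining block adds at most 2) — so at least 3 blocks are needed, and 3 is optimal.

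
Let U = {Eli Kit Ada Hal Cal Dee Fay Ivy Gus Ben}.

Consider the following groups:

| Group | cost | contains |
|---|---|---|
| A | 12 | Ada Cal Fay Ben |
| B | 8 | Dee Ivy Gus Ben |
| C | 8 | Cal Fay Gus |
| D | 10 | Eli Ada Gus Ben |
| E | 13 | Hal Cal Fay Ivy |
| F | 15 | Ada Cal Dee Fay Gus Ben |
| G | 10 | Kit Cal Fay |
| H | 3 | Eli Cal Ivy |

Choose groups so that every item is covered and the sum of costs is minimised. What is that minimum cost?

41

E, F, G, H together cover every item (E ∪ F ∪ G ∪ H = {Eli, Kit, Ada, Hal, Cal, Dee, Fay, Ivy, Gus, Ben}); total cost 13 + 15 + 10 + 3 = 41.
The greedy pick H, B, G, D, E costs 44; no covering selection beats 41.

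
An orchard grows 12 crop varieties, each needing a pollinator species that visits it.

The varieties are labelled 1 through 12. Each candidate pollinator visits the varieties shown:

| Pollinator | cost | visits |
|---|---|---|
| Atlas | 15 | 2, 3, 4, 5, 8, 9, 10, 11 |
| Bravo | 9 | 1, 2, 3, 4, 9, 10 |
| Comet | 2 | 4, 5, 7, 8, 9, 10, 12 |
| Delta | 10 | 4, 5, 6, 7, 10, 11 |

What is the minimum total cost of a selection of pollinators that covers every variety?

21

Bravo, Comet, Delta together cover every variety (Bravo ∪ Comet ∪ Delta = {1, 2, 3, 4, 5, 6, 7, 8, 9, 10, 11, 12}); total cost 9 + 2 + 10 = 21.
No covering selection has total cost below 21.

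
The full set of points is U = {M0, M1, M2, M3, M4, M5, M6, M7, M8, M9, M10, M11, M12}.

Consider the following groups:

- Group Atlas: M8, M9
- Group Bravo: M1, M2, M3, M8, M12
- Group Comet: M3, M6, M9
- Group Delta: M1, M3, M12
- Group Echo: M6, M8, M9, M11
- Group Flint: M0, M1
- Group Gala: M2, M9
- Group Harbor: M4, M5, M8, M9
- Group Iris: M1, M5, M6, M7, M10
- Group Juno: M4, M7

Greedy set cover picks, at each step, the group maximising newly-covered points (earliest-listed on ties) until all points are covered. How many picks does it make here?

5

Greedy: pick Bravo (covers 5 new) → pick Iris (covers 4 new) → pick Echo (covers 2 new) → pick Flint (covers 1 new) → pick Harbor (covers 1 new). Total picks: 5.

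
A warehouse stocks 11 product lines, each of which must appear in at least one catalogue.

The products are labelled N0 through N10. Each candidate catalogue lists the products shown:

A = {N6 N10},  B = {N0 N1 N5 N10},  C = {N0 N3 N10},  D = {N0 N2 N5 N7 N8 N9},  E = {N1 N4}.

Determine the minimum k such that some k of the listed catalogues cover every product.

Take {A, C, D, E}. Their union is {N0, N1, N2, N3, N4, N5, N6, N7, N8, N9, N10}, which is all 11 products.
Only D contains N2, so D is forced; the remaining 5 products need at least 3 more catalogues (each remaining catalogue adds at most 2) — so at least 4 catalogues are needed, and 4 is optimal.

4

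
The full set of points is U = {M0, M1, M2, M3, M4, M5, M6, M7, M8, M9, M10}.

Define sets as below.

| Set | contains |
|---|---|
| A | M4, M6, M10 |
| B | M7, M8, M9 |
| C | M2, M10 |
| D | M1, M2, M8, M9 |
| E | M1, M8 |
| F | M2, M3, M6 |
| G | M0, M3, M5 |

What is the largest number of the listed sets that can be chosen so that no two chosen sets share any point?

A, E, G are pairwise disjoint (A={M4,M6,M10}; E={M1,M8}; G={M0,M3,M5}).
Every remaining set overlaps one of these, and no 4 of the listed sets are pairwise disjoint, so 3 is the maximum.

3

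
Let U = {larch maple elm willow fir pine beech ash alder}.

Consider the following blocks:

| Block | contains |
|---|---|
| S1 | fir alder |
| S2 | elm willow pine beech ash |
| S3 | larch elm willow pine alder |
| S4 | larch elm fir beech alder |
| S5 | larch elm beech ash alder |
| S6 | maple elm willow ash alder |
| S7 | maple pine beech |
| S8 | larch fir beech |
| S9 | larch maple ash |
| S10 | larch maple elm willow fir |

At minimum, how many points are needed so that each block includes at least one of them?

3

H = {maple, elm, fir} meets every block (each contains at least one member of H), and |H| = 3.
No choice of 2 points meets every block, so 3 is the minimum.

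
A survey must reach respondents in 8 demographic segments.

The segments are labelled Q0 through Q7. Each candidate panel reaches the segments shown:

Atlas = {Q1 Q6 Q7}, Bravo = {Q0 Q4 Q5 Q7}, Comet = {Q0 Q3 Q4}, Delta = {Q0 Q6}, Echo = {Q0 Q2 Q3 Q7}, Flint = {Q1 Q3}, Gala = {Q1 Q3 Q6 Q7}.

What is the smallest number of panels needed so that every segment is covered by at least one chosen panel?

Bravo and Echo and Gala together: Bravo ∪ Echo ∪ Gala = {Q0, Q1, Q2, Q3, Q4, Q5, Q6, Q7} — every segment is covered.
Only Echo contains Q2, so Echo is forced; the remaining 4 segments need at least 2 more panels (each remaining panel adds at most 2) — so at least 3 panels are needed, and 3 is optimal.

3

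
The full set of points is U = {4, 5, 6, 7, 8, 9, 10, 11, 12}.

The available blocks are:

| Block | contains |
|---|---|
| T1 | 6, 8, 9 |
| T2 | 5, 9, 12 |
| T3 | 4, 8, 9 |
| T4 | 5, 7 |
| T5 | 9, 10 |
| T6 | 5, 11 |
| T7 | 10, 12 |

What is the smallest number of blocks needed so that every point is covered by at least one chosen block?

5

Take {T1, T3, T4, T6, T7}. Their union is {4, 5, 6, 7, 8, 9, 10, 11, 12}, which is all 9 points.
No 4 of the 7 blocks cover everything (all 35 combinations miss at least one point), so 5 is optimal.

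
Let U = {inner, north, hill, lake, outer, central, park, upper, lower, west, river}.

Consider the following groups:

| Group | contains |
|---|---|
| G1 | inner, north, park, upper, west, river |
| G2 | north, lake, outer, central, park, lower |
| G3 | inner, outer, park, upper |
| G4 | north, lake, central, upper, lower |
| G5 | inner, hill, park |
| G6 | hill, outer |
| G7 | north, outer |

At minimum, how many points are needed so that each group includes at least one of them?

3

H = {outer, park, upper} meets every group (each contains at least one member of H), and |H| = 3.
No choice of 2 points meets every group, so 3 is the minimum.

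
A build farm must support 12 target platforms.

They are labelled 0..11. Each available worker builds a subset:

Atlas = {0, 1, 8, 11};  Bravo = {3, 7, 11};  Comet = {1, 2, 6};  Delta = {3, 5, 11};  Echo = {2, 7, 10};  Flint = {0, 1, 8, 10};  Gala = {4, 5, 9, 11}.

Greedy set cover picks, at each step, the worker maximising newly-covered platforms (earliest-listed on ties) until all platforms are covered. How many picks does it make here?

5

Greedy: pick Atlas (covers 4 new) → pick Echo (covers 3 new) → pick Gala (covers 3 new) → pick Bravo (covers 1 new) → pick Comet (covers 1 new). Total picks: 5.
(The true minimum cover uses only 4 workers, so greedy is not optimal here.)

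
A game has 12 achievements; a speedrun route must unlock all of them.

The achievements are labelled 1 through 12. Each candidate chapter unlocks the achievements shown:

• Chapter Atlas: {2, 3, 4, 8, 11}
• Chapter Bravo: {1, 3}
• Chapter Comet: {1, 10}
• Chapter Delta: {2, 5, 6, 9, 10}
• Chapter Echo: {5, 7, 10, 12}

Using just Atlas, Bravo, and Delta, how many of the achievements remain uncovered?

2

Union of Atlas, Bravo, Delta = {1, 2, 3, 4, 5, 6, 8, 9, 10, 11}.
Not covered: 7, 12 — 2 achievements.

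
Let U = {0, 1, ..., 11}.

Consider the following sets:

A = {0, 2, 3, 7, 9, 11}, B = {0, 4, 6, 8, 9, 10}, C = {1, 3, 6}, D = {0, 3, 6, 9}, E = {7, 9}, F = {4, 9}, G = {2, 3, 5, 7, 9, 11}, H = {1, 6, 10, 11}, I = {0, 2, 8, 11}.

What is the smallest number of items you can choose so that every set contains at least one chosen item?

3

Take T = {1, 8, 9}. Each listed set contains at least one of these, so T is a hitting set of size 3.
The sets C, E, I are pairwise disjoint, so any hitting set needs a separate item for each — at least 3. Hence 3 is optimal.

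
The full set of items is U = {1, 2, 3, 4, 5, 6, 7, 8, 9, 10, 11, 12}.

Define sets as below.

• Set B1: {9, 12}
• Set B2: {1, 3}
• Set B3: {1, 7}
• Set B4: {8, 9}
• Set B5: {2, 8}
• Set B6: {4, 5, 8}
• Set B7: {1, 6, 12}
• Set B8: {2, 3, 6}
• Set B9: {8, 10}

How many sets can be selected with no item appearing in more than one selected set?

B1, B3, B6, B8 are pairwise disjoint (B1={9,12}; B3={1,7}; B6={4,5,8}; B8={2,3,6}).
Every remaining set overlaps one of these, and no 5 of the listed sets are pairwise disjoint, so 4 is the maximum.

4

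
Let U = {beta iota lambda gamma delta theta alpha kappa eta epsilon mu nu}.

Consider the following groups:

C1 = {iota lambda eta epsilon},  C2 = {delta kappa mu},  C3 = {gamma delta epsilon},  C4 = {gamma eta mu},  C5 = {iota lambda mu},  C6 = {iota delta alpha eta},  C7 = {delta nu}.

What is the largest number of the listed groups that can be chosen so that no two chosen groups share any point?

C5, C7 are pairwise disjoint (C5={iota,lambda,mu}; C7={delta,nu}).
Every remaining group overlaps one of these, and no 3 of the listed groups are pairwise disjoint, so 2 is the maximum.

2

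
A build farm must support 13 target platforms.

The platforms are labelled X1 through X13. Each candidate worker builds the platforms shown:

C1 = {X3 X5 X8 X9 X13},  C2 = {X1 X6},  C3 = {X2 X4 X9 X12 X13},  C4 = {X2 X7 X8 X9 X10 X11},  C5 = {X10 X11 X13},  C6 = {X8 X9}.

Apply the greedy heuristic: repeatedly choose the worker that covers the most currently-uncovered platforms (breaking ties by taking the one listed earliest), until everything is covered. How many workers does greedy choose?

Greedy: pick C4 (covers 6 new) → pick C1 (covers 3 new) → pick C2 (covers 2 new) → pick C3 (covers 2 new). Total picks: 4.

4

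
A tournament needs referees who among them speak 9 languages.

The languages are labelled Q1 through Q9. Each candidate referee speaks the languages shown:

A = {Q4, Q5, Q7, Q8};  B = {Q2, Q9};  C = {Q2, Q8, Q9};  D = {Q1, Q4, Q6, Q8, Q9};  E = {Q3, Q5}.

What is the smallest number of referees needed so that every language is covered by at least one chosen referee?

A and B and D and E together: A ∪ B ∪ D ∪ E = {Q1, Q2, Q3, Q4, Q5, Q6, Q7, Q8, Q9} — every language is covered.
No 3 of the 5 referees cover everything (all 10 combinations miss at least one language), so 4 is optimal.

4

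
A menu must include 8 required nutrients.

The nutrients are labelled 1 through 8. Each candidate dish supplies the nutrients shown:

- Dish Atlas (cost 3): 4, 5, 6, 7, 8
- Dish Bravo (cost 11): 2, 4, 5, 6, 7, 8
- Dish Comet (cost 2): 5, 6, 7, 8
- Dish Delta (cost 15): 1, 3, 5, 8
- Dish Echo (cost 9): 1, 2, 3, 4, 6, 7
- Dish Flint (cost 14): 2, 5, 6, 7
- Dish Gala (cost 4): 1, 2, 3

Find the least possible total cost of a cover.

Atlas, Gala together cover every nutrient (Atlas ∪ Gala = {1, 2, 3, 4, 5, 6, 7, 8}); total cost 3 + 4 = 7.
The greedy pick Comet, Gala, Atlas costs 9; no covering selection beats 7.

7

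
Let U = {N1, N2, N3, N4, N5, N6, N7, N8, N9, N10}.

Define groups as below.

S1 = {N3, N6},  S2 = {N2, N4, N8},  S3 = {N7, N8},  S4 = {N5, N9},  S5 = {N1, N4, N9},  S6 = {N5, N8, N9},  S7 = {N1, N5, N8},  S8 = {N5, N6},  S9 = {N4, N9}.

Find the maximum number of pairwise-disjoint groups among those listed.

3

S1, S3, S5 are pairwise disjoint (S1={N3,N6}; S3={N7,N8}; S5={N1,N4,N9}).
Every remaining group overlaps one of these, and no 4 of the listed groups are pairwise disjoint, so 3 is the maximum.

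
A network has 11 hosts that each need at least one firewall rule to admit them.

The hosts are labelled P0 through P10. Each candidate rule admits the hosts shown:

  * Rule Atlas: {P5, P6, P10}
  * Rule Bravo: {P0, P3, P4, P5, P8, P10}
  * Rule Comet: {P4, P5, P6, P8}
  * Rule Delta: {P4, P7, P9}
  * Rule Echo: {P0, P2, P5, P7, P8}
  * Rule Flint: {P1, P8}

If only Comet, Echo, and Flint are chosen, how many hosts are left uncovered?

3

Union of Comet, Echo, Flint = {P0, P1, P2, P4, P5, P6, P7, P8}.
Not covered: P3, P9, P10 — 3 hosts.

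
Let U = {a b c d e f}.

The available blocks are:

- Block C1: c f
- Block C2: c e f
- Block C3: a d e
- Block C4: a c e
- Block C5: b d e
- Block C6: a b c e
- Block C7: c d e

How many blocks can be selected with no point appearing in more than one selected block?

2

C1, C3 are pairwise disjoint (C1={c,f}; C3={a,d,e}).
Every remaining block overlaps one of these, and no 3 of the listed blocks are pairwise disjoint, so 2 is the maximum.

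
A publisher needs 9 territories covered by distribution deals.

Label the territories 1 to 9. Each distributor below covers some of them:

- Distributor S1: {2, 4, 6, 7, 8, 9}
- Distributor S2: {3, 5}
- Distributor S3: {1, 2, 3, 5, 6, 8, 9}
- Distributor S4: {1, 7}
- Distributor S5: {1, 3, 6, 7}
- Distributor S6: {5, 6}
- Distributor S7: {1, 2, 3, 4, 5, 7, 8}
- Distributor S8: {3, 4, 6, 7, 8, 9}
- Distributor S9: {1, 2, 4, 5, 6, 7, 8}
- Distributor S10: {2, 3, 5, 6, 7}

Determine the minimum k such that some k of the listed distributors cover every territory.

2

S3 and S8 together: S3 ∪ S8 = {1, 2, 3, 4, 5, 6, 7, 8, 9} — every territory is covered.
No single distributor has all 9 territories (the largest, S3, has 7), so 2 is optimal.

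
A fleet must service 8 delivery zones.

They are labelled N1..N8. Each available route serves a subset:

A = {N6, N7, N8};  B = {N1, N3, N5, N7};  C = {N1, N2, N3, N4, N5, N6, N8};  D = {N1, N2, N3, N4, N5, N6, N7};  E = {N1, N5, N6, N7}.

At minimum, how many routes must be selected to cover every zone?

A and D together: A ∪ D = {N1, N2, N3, N4, N5, N6, N7, N8} — every zone is covered.
No single route has all 8 zones (the largest, C, has 7), so 2 is optimal.

2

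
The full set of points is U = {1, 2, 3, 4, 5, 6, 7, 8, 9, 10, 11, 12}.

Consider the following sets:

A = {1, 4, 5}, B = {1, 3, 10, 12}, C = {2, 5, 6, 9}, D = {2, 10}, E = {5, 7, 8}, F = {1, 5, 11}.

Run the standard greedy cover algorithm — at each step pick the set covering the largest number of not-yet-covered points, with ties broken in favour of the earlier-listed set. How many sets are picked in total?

5

Greedy: pick B (covers 4 new) → pick C (covers 4 new) → pick E (covers 2 new) → pick A (covers 1 new) → pick F (covers 1 new). Total picks: 5.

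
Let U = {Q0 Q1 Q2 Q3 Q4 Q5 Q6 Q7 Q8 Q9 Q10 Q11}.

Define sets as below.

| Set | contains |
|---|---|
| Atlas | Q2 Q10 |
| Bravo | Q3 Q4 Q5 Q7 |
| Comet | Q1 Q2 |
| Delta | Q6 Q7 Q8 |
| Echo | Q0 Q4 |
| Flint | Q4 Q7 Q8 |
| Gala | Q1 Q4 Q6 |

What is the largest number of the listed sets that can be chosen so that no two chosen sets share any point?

3

Comet, Delta, Echo are pairwise disjoint (Comet={Q1,Q2}; Delta={Q6,Q7,Q8}; Echo={Q0,Q4}).
Every remaining set overlaps one of these, and no 4 of the listed sets are pairwise disjoint, so 3 is the maximum.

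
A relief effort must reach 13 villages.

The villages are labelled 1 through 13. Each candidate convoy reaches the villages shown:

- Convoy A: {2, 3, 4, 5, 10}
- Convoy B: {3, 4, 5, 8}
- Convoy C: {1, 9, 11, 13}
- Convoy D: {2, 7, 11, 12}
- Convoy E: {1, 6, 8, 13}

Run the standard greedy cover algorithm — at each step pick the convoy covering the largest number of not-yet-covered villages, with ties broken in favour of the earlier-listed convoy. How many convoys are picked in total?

4

Greedy: pick A (covers 5 new) → pick C (covers 4 new) → pick D (covers 2 new) → pick E (covers 2 new). Total picks: 4.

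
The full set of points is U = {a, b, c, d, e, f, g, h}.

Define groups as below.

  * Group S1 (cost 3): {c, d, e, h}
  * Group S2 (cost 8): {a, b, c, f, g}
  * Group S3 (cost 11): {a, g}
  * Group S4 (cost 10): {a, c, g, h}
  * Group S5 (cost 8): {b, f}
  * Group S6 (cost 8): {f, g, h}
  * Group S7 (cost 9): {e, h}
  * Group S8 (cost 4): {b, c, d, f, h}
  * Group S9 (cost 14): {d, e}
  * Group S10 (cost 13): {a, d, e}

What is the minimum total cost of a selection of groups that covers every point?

S1, S2 together cover every point (S1 ∪ S2 = {a, b, c, d, e, f, g, h}); total cost 3 + 8 = 11.
No covering selection has total cost below 11.

11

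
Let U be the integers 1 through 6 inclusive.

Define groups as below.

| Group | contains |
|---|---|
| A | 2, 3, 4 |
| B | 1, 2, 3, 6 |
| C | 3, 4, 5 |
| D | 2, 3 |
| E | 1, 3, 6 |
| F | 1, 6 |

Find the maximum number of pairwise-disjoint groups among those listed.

2

C, F are pairwise disjoint (C={3,4,5}; F={1,6}).
Every remaining group overlaps one of these, and no 3 of the listed groups are pairwise disjoint, so 2 is the maximum.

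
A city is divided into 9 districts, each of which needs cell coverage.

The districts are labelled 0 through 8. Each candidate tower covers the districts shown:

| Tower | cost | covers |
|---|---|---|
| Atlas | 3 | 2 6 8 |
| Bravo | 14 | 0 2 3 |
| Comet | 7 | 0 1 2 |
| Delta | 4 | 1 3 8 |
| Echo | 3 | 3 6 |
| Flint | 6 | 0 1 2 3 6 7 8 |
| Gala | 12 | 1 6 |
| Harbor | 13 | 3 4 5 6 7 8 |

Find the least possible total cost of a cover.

Flint, Harbor together cover every district (Flint ∪ Harbor = {0, 1, 2, 3, 4, 5, 6, 7, 8}); total cost 6 + 13 = 19.
No covering selection has total cost below 19.

19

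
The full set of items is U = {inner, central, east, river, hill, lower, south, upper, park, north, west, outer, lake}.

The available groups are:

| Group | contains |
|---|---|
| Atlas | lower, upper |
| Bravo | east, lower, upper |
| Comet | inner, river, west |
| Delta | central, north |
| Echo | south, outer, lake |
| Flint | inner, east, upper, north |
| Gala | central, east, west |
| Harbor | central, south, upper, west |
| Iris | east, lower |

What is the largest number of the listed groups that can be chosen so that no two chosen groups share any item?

4

Bravo, Comet, Delta, Echo are pairwise disjoint (Bravo={east,lower,upper}; Comet={inner,river,west}; Delta={central,north}; Echo={south,outer,lake}).
Every remaining group overlaps one of these, and no 5 of the listed groups are pairwise disjoint, so 4 is the maximum.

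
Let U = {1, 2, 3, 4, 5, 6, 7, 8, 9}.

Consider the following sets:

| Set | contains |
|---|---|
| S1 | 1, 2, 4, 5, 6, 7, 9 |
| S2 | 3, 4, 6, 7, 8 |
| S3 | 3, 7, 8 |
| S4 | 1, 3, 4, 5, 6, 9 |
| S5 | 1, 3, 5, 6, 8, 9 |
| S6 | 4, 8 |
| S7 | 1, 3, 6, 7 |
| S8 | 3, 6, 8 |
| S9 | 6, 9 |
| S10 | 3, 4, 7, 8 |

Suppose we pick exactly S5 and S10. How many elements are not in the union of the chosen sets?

1

Union of S5, S10 = {1, 3, 4, 5, 6, 7, 8, 9}.
Not covered: 2 — 1 element.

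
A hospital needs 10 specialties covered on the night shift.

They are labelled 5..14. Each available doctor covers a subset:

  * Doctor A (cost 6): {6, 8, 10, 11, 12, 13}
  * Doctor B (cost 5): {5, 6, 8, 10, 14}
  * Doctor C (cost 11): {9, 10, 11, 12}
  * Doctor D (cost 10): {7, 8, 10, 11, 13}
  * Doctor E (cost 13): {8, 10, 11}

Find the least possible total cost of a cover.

26

B, C, D together cover every specialty (B ∪ C ∪ D = {5, 6, 7, 8, 9, 10, 11, 12, 13, 14}); total cost 5 + 11 + 10 = 26.
The greedy pick A, B, D, C costs 32; no covering selection beats 26.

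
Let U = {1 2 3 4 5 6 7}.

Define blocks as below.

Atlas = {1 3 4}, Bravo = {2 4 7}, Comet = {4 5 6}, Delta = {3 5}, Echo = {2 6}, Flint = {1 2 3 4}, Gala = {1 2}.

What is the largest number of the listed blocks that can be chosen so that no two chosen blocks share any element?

Delta, Gala are pairwise disjoint (Delta={3,5}; Gala={1,2}).
Every remaining block overlaps one of these, and no 3 of the listed blocks are pairwise disjoint, so 2 is the maximum.

2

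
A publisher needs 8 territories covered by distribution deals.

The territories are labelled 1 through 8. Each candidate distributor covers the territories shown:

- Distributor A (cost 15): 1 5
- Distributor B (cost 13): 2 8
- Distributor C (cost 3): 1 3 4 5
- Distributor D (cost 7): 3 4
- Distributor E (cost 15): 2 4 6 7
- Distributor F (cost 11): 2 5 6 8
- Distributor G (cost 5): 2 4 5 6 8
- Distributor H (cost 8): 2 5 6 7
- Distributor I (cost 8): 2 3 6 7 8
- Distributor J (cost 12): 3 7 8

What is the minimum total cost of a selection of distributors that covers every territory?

C, I together cover every territory (C ∪ I = {1, 2, 3, 4, 5, 6, 7, 8}); total cost 3 + 8 = 11.
The greedy pick C, G, H costs 16; no covering selection beats 11.

11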